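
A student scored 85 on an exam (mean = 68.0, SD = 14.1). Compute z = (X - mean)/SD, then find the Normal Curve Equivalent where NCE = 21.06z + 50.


z = (X - mean) / SD = (85 - 68.0) / 14.1
z = 17.0 / 14.1
z = 1.2057
NCE = NCE = 21.06z + 50
Carry z at full precision (z = 17.0 / 14.1) into the conversion:
NCE = 21.06 * (17.0 / 14.1) + 50 = 358.02 / 14.1 + 50
NCE = 25.3915 + 50
NCE = 75.3915

75.3915


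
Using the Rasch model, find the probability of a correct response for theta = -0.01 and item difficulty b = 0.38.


theta - b = -0.01 - 0.38 = -0.39
exp(-(theta - b)) = exp(0.39) = 1.477
P = 1 / (1 + 1.477)
P = 0.4037

0.4037


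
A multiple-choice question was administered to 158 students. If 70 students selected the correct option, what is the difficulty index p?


Item difficulty p = number correct / total examinees
p = 70 / 158
p = 0.443

0.443


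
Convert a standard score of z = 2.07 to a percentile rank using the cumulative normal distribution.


CDF(z) = 0.5 * (1 + erf(z/sqrt(2)))
erf(1.4637) = 0.9615
CDF = 0.9808
Percentile rank = 0.9808 * 100 = 98.08

98.08


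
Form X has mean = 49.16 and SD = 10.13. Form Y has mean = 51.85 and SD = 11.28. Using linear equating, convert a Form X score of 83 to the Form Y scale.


slope = SD_Y / SD_X = 11.28 / 10.13 ~ 1.1135
intercept = mean_Y - slope * mean_X = 51.85 - (11.28 / 10.13) * 49.16 ~ -2.8908
Y = slope * X + intercept. To avoid rounding drift from the rounded slope/intercept, evaluate the equivalent form Y = mean_Y + SD_Y * (X - mean_X) / SD_X at full precision:
Y = 51.85 + 11.28 * (83 - 49.16) / 10.13
Y = 51.85 + 11.28 * 33.84 / 10.13
Y = 51.85 + 381.7152 / 10.13
Y = 51.85 + 37.6817
Y = 89.5317

89.5317


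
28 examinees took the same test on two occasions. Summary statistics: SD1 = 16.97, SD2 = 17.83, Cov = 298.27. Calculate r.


r = cov(X,Y) / (SD_X * SD_Y)
r = 298.27 / (16.97 * 17.83)
r = 298.27 / 302.5751
r = 0.9858

0.9858


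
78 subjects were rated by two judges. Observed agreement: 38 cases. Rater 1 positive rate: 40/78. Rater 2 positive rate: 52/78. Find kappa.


P_o = 38/78 = 0.487179
P_e = (40*52 + 38*26) / 6084 = 0.504274
kappa = (P_o - P_e) / (1 - P_e)
kappa = (0.487179 - 0.504274) / (1 - 0.504274)
kappa = -0.0345

-0.0345


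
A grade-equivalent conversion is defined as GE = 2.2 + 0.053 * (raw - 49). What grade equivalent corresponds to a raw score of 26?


raw - median = 26 - 49 = -23
slope * diff = 0.053 * -23 = -1.219
GE = 2.2 + -1.219
GE = 0.981

0.981


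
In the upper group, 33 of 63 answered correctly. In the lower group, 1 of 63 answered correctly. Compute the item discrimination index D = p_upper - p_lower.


p_upper = 33/63 = 0.5238
p_lower = 1/63 = 0.0159
D = 0.5238 - 0.0159 = 0.5079

0.5079


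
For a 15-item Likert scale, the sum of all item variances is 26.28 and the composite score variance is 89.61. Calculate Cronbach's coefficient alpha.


alpha = (k/(k-1)) * (1 - sum(si^2)/s_total^2)
= (15/14) * (1 - 26.28/89.61)
alpha = 0.7572

0.7572


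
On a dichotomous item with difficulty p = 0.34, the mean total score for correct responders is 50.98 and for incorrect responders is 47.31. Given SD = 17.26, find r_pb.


q = 1 - p = 0.66
rpb = ((M1 - M0) / SD) * sqrt(p * q)
rpb = ((50.98 - 47.31) / 17.26) * sqrt(0.34 * 0.66)
rpb = 0.1007

0.1007


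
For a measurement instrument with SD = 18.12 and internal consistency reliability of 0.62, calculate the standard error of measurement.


SEM = SD * sqrt(1 - rxx)
SEM = 18.12 * sqrt(1 - 0.62)
SEM = 18.12 * sqrt(0.38) = 18.12 * 0.616441
SEM = 11.1699

11.1699


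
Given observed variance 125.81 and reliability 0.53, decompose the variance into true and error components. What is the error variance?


var_true = rxx * var_obs = 0.53 * 125.81 = 66.6793
var_error = var_obs - var_true
var_error = 125.81 - 66.6793
var_error = 59.1307

59.1307


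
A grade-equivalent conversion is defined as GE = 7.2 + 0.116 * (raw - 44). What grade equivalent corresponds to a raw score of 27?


raw - median = 27 - 44 = -17
slope * diff = 0.116 * -17 = -1.972
GE = 7.2 + -1.972
GE = 5.228

5.228


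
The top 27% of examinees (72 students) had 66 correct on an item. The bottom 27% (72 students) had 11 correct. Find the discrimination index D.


p_upper = 66/72 = 0.9167
p_lower = 11/72 = 0.1528
D = 0.9167 - 0.1528 = 0.7639

0.7639


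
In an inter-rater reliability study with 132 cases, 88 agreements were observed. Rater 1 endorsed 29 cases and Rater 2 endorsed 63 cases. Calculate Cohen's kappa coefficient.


P_o = 88/132 = 0.666667
P_e = (29*63 + 103*69) / 17424 = 0.512741
kappa = (P_o - P_e) / (1 - P_e)
kappa = (0.666667 - 0.512741) / (1 - 0.512741)
kappa = 0.3159

0.3159


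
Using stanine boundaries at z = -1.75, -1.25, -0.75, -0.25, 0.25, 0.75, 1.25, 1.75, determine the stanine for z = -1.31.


Stanine boundaries: [-1.75, -1.25, -0.75, -0.25, 0.25, 0.75, 1.25, 1.75]
z = -1.31
Check each boundary:
  z >= -1.75 -> could be stanine 2
  z < -1.25
  z < -0.75
  z < -0.25
  z < 0.25
  z < 0.75
  z < 1.25
  z < 1.75
Highest qualifying boundary gives stanine = 2

2


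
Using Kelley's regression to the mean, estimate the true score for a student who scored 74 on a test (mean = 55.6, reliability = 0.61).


T_est = rxx * X + (1 - rxx) * mean
T_est = 0.61 * 74 + 0.39 * 55.6
T_est = 45.14 + 21.684
T_est = 66.824

66.824


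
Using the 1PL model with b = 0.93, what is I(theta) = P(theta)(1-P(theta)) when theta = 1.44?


P = 1/(1+exp(-(1.44-0.93))) = 0.6248
I = P*(1-P) = 0.6248 * 0.3752
I = 0.2344

0.2344


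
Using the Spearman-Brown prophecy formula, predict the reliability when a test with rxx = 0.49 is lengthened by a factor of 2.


r_new = (n * rxx) / (1 + (n-1) * rxx)
r_new = (2 * 0.49) / (1 + 1 * 0.49)
r_new = 0.98 / 1.49
r_new = 0.6577

0.6577


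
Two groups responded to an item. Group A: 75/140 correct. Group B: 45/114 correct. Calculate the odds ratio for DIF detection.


Odds_A = 75/65 = 1.1538
Odds_B = 45/69 = 0.6522
OR = Odds_A / Odds_B = 1.1538 / 0.6522
Exactly, OR = (75 * 69) / (65 * 45) = 5175 / 2925
OR = 1.7692

1.7692


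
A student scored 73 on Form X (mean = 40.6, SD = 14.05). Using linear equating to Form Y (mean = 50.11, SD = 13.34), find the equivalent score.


slope = SD_Y / SD_X = 13.34 / 14.05 ~ 0.9495
intercept = mean_Y - slope * mean_X = 50.11 - (13.34 / 14.05) * 40.6 ~ 11.5617
Y = slope * X + intercept. To avoid rounding drift from the rounded slope/intercept, evaluate the equivalent form Y = mean_Y + SD_Y * (X - mean_X) / SD_X at full precision:
Y = 50.11 + 13.34 * (73 - 40.6) / 14.05
Y = 50.11 + 13.34 * 32.4 / 14.05
Y = 50.11 + 432.216 / 14.05
Y = 50.11 + 30.7627
Y = 80.8727

80.8727


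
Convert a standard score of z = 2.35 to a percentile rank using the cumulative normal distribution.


CDF(z) = 0.5 * (1 + erf(z/sqrt(2)))
erf(1.6617) = 0.9812
CDF = 0.9906
Percentile rank = 0.9906 * 100 = 99.06

99.06


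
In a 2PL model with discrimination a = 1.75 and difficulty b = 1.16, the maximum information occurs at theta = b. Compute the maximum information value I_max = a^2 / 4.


For 2PL, max info at theta = b = 1.16
I_max = a^2 / 4 = 1.75^2 / 4
= 3.0625 / 4
I_max = 0.7656

0.7656


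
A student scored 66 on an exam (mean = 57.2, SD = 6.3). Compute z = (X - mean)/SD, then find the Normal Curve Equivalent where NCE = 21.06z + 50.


z = (X - mean) / SD = (66 - 57.2) / 6.3
z = 8.8 / 6.3
z = 1.3968
NCE = NCE = 21.06z + 50
Carry z at full precision (z = 8.8 / 6.3) into the conversion:
NCE = 21.06 * (8.8 / 6.3) + 50 = 185.328 / 6.3 + 50
NCE = 29.4171 + 50
NCE = 79.4171

79.4171


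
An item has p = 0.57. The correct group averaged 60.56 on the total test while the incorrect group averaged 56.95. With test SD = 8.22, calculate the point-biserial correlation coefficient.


q = 1 - p = 0.43
rpb = ((M1 - M0) / SD) * sqrt(p * q)
rpb = ((60.56 - 56.95) / 8.22) * sqrt(0.57 * 0.43)
rpb = 0.2174

0.2174


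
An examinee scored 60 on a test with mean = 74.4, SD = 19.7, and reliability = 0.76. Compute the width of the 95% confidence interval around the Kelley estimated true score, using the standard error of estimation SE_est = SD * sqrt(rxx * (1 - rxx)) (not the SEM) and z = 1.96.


True score estimate = 0.76*60 + 0.24*74.4 = 63.456
SE_est = SD * sqrt(rxx * (1 - rxx)) = 19.7 * sqrt(0.76 * 0.24) = 19.7 * sqrt(0.1824) = 8.413538
CI = T_est +/- z * SE_est, so width = 2 * z * SE_est = 2 * 1.96 * 8.413538
Width = 32.9811

32.9811


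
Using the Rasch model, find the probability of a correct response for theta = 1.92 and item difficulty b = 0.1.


theta - b = 1.92 - 0.1 = 1.82
exp(-(theta - b)) = exp(-1.82) = 0.162
P = 1 / (1 + 0.162)
P = 0.8606

0.8606


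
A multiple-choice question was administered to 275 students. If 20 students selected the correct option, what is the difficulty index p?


Item difficulty p = number correct / total examinees
p = 20 / 275
p = 0.0727

0.0727


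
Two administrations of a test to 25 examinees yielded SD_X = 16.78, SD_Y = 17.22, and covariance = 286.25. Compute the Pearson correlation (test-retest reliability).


r = cov(X,Y) / (SD_X * SD_Y)
r = 286.25 / (16.78 * 17.22)
r = 286.25 / 288.9516
r = 0.9907

0.9907


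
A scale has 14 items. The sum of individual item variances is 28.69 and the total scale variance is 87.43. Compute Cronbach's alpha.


alpha = (k/(k-1)) * (1 - sum(si^2)/s_total^2)
= (14/13) * (1 - 28.69/87.43)
alpha = 0.7235

0.7235


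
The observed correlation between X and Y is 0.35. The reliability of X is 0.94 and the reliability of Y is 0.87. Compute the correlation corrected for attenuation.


r_corrected = rxy / sqrt(rxx * ryy)
= 0.35 / sqrt(0.94 * 0.87)
= 0.35 / sqrt(0.8178)
= 0.35 / 0.904323
r_corrected = 0.387

0.387


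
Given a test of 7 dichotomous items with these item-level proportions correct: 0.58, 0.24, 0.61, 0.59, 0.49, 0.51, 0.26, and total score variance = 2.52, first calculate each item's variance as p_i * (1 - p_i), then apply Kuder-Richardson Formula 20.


For each item, compute p_i * q_i:
  Item 1: 0.58 * 0.42 = 0.2436
  Item 2: 0.24 * 0.76 = 0.1824
  Item 3: 0.61 * 0.39 = 0.2379
  Item 4: 0.59 * 0.41 = 0.2419
  Item 5: 0.49 * 0.51 = 0.2499
  Item 6: 0.51 * 0.49 = 0.2499
  Item 7: 0.26 * 0.74 = 0.1924
Sum(p_i * q_i) = 0.2436 + 0.1824 + 0.2379 + 0.2419 + 0.2499 + 0.2499 + 0.1924 = 1.598
KR-20 = (k/(k-1)) * (1 - Sum(p_i*q_i) / Var_total)
= (7/6) * (1 - 1.598/2.52)
= 1.1667 * 0.3659
KR-20 = 0.4269

0.4269


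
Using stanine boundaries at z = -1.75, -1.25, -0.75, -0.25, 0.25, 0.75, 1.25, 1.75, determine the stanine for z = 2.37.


Stanine boundaries: [-1.75, -1.25, -0.75, -0.25, 0.25, 0.75, 1.25, 1.75]
z = 2.37
Check each boundary:
  z >= -1.75 -> could be stanine 2
  z >= -1.25 -> could be stanine 3
  z >= -0.75 -> could be stanine 4
  z >= -0.25 -> could be stanine 5
  z >= 0.25 -> could be stanine 6
  z >= 0.75 -> could be stanine 7
  z >= 1.25 -> could be stanine 8
  z >= 1.75 -> could be stanine 9
Highest qualifying boundary gives stanine = 9

9


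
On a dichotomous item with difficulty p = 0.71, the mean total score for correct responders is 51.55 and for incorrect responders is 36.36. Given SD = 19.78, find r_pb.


q = 1 - p = 0.29
rpb = ((M1 - M0) / SD) * sqrt(p * q)
rpb = ((51.55 - 36.36) / 19.78) * sqrt(0.71 * 0.29)
rpb = 0.3485

0.3485


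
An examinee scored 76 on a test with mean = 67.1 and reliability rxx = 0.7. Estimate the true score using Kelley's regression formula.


T_est = rxx * X + (1 - rxx) * mean
T_est = 0.7 * 76 + 0.3 * 67.1
T_est = 53.2 + 20.13
T_est = 73.33

73.33


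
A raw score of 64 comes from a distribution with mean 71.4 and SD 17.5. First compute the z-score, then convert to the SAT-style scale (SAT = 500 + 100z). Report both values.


z = (X - mean) / SD = (64 - 71.4) / 17.5
z = -7.4 / 17.5
z = -0.4229
SAT-scale = SAT = 500 + 100z
Carry z at full precision (z = -7.4 / 17.5) into the conversion:
SAT-scale = 500 + 100 * (-7.4 / 17.5) = 500 + -740 / 17.5
SAT-scale = 500 + -42.2857
SAT-scale = 457.7143

457.7143


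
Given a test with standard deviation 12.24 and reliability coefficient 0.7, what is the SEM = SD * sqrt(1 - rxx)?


SEM = SD * sqrt(1 - rxx)
SEM = 12.24 * sqrt(1 - 0.7)
SEM = 12.24 * sqrt(0.3) = 12.24 * 0.547723
SEM = 6.7041

6.7041


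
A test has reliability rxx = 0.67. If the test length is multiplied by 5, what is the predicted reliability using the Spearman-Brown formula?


r_new = (n * rxx) / (1 + (n-1) * rxx)
r_new = (5 * 0.67) / (1 + 4 * 0.67)
r_new = 3.35 / 3.68
r_new = 0.9103

0.9103


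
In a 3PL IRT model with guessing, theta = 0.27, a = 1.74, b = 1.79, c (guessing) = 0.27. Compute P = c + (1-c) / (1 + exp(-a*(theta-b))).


logit = 1.74*(0.27 - 1.79) = -2.6448
P* = 1/(1 + exp(--2.6448)) = 0.0663
P = 0.27 + (1 - 0.27) * 0.0663
P = 0.3184

0.3184


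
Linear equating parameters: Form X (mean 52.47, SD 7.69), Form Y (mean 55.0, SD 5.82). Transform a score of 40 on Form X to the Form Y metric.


slope = SD_Y / SD_X = 5.82 / 7.69 ~ 0.7568
intercept = mean_Y - slope * mean_X = 55.0 - (5.82 / 7.69) * 52.47 ~ 15.2893
Y = slope * X + intercept. To avoid rounding drift from the rounded slope/intercept, evaluate the equivalent form Y = mean_Y + SD_Y * (X - mean_X) / SD_X at full precision:
Y = 55.0 + 5.82 * (40 - 52.47) / 7.69
Y = 55.0 - 5.82 * 12.47 / 7.69
Y = 55.0 - 72.5754 / 7.69
Y = 55.0 - 9.4376
Y = 45.5624

45.5624


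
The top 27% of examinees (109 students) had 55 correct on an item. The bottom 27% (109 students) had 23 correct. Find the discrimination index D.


p_upper = 55/109 = 0.5046
p_lower = 23/109 = 0.211
D = 0.5046 - 0.211 = 0.2936

0.2936


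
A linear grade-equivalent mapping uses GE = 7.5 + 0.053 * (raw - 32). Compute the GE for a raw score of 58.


raw - median = 58 - 32 = 26
slope * diff = 0.053 * 26 = 1.378
GE = 7.5 + 1.378
GE = 8.878

8.878


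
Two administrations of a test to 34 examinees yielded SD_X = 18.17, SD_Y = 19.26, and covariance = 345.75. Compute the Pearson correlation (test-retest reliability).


r = cov(X,Y) / (SD_X * SD_Y)
r = 345.75 / (18.17 * 19.26)
r = 345.75 / 349.9542
r = 0.988

0.988


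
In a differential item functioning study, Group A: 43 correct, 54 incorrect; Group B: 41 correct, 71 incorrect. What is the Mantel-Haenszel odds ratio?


Odds_A = 43/54 = 0.7963
Odds_B = 41/71 = 0.5775
OR = Odds_A / Odds_B = 0.7963 / 0.5775
Exactly, OR = (43 * 71) / (54 * 41) = 3053 / 2214
OR = 1.379

1.379


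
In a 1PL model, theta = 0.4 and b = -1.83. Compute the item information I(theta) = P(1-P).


P = 1/(1+exp(-(0.4--1.83))) = 0.9029
I = P*(1-P) = 0.9029 * 0.0971
I = 0.0877

0.0877


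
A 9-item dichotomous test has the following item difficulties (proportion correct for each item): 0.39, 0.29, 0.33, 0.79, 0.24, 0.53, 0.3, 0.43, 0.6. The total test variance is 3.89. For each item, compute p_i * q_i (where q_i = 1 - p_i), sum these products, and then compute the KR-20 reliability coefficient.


For each item, compute p_i * q_i:
  Item 1: 0.39 * 0.61 = 0.2379
  Item 2: 0.29 * 0.71 = 0.2059
  Item 3: 0.33 * 0.67 = 0.2211
  Item 4: 0.79 * 0.21 = 0.1659
  Item 5: 0.24 * 0.76 = 0.1824
  Item 6: 0.53 * 0.47 = 0.2491
  Item 7: 0.3 * 0.7 = 0.21
  Item 8: 0.43 * 0.57 = 0.2451
  Item 9: 0.6 * 0.4 = 0.24
Sum(p_i * q_i) = 0.2379 + 0.2059 + 0.2211 + 0.1659 + 0.1824 + 0.2491 + 0.21 + 0.2451 + 0.24 = 1.9574
KR-20 = (k/(k-1)) * (1 - Sum(p_i*q_i) / Var_total)
= (9/8) * (1 - 1.9574/3.89)
= 1.125 * 0.4968
KR-20 = 0.5589

0.5589


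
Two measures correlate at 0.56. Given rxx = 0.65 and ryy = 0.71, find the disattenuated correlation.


r_corrected = rxy / sqrt(rxx * ryy)
= 0.56 / sqrt(0.65 * 0.71)
= 0.56 / sqrt(0.4615)
= 0.56 / 0.679338
r_corrected = 0.8243

0.8243


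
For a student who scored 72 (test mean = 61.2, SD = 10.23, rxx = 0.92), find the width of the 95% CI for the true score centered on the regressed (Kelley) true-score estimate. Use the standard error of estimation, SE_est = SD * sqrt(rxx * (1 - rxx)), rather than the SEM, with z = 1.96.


True score estimate = 0.92*72 + 0.08*61.2 = 71.136
SE_est = SD * sqrt(rxx * (1 - rxx)) = 10.23 * sqrt(0.92 * 0.08) = 10.23 * sqrt(0.0736) = 2.775329
CI = T_est +/- z * SE_est, so width = 2 * z * SE_est = 2 * 1.96 * 2.775329
Width = 10.8793

10.8793


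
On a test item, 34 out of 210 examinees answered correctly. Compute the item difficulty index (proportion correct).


Item difficulty p = number correct / total examinees
p = 34 / 210
p = 0.1619

0.1619


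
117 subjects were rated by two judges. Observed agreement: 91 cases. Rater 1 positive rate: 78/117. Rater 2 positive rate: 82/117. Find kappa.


P_o = 91/117 = 0.777778
P_e = (78*82 + 39*35) / 13689 = 0.566952
kappa = (P_o - P_e) / (1 - P_e)
kappa = (0.777778 - 0.566952) / (1 - 0.566952)
kappa = 0.4868

0.4868


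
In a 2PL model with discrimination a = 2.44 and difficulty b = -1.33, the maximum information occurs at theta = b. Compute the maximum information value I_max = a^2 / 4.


For 2PL, max info at theta = b = -1.33
I_max = a^2 / 4 = 2.44^2 / 4
= 5.9536 / 4
I_max = 1.4884

1.4884


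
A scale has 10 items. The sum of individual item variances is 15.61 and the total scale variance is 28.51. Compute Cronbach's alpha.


alpha = (k/(k-1)) * (1 - sum(si^2)/s_total^2)
= (10/9) * (1 - 15.61/28.51)
alpha = 0.5027

0.5027


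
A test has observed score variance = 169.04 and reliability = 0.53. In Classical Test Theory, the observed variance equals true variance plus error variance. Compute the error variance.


var_true = rxx * var_obs = 0.53 * 169.04 = 89.5912
var_error = var_obs - var_true
var_error = 169.04 - 89.5912
var_error = 79.4488

79.4488


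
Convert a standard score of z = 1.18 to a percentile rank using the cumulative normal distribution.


CDF(z) = 0.5 * (1 + erf(z/sqrt(2)))
erf(0.8344) = 0.762
CDF = 0.881
Percentile rank = 0.881 * 100 = 88.1

88.1


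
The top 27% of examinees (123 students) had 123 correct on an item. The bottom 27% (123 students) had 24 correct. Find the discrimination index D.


p_upper = 123/123 = 1.0
p_lower = 24/123 = 0.1951
D = 1.0 - 0.1951 = 0.8049

0.8049


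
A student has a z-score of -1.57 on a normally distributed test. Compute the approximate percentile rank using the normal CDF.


CDF(z) = 0.5 * (1 + erf(z/sqrt(2)))
erf(-1.1102) = -0.8836
CDF = 0.0582
Percentile rank = 0.0582 * 100 = 5.82

5.82


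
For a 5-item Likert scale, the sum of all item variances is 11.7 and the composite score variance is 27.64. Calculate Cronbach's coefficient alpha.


alpha = (k/(k-1)) * (1 - sum(si^2)/s_total^2)
= (5/4) * (1 - 11.7/27.64)
alpha = 0.7209

0.7209


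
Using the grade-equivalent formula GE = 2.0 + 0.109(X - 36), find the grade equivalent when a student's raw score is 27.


raw - median = 27 - 36 = -9
slope * diff = 0.109 * -9 = -0.981
GE = 2.0 + -0.981
GE = 1.019

1.019


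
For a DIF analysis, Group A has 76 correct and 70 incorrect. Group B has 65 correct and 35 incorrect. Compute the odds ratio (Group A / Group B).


Odds_A = 76/70 = 1.0857
Odds_B = 65/35 = 1.8571
OR = Odds_A / Odds_B = 1.0857 / 1.8571
Exactly, OR = (76 * 35) / (70 * 65) = 2660 / 4550
OR = 0.5846

0.5846


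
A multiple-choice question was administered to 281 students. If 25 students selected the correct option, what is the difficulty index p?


Item difficulty p = number correct / total examinees
p = 25 / 281
p = 0.089

0.089


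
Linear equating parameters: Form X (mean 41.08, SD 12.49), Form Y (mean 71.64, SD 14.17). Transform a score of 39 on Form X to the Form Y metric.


slope = SD_Y / SD_X = 14.17 / 12.49 ~ 1.1345
intercept = mean_Y - slope * mean_X = 71.64 - (14.17 / 12.49) * 41.08 ~ 25.0344
Y = slope * X + intercept. To avoid rounding drift from the rounded slope/intercept, evaluate the equivalent form Y = mean_Y + SD_Y * (X - mean_X) / SD_X at full precision:
Y = 71.64 + 14.17 * (39 - 41.08) / 12.49
Y = 71.64 - 14.17 * 2.08 / 12.49
Y = 71.64 - 29.4736 / 12.49
Y = 71.64 - 2.3598
Y = 69.2802

69.2802


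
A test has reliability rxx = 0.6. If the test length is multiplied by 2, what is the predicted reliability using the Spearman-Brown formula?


r_new = (n * rxx) / (1 + (n-1) * rxx)
r_new = (2 * 0.6) / (1 + 1 * 0.6)
r_new = 1.2 / 1.6
r_new = 0.75

0.75


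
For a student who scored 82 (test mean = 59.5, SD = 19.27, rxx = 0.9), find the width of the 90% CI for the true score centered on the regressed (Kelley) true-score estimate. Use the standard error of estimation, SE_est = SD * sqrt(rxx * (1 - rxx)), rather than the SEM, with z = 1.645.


True score estimate = 0.9*82 + 0.1*59.5 = 79.75
SE_est = SD * sqrt(rxx * (1 - rxx)) = 19.27 * sqrt(0.9 * 0.1) = 19.27 * sqrt(0.09) = 5.781
CI = T_est +/- z * SE_est, so width = 2 * z * SE_est = 2 * 1.645 * 5.781
Width = 19.0195

19.0195


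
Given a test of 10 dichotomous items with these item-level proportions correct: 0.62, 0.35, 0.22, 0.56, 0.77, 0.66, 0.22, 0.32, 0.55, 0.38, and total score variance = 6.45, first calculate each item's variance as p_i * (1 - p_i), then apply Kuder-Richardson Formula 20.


For each item, compute p_i * q_i:
  Item 1: 0.62 * 0.38 = 0.2356
  Item 2: 0.35 * 0.65 = 0.2275
  Item 3: 0.22 * 0.78 = 0.1716
  Item 4: 0.56 * 0.44 = 0.2464
  Item 5: 0.77 * 0.23 = 0.1771
  Item 6: 0.66 * 0.34 = 0.2244
  Item 7: 0.22 * 0.78 = 0.1716
  Item 8: 0.32 * 0.68 = 0.2176
  Item 9: 0.55 * 0.45 = 0.2475
  Item 10: 0.38 * 0.62 = 0.2356
Sum(p_i * q_i) = 0.2356 + 0.2275 + 0.1716 + 0.2464 + 0.1771 + 0.2244 + 0.1716 + 0.2176 + 0.2475 + 0.2356 = 2.1549
KR-20 = (k/(k-1)) * (1 - Sum(p_i*q_i) / Var_total)
= (10/9) * (1 - 2.1549/6.45)
= 1.1111 * 0.6659
KR-20 = 0.7399

0.7399


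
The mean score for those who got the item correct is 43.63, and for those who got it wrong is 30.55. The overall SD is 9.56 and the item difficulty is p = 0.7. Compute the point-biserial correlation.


q = 1 - p = 0.3
rpb = ((M1 - M0) / SD) * sqrt(p * q)
rpb = ((43.63 - 30.55) / 9.56) * sqrt(0.7 * 0.3)
rpb = 0.627

0.627


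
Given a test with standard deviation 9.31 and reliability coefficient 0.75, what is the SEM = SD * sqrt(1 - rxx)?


SEM = SD * sqrt(1 - rxx)
SEM = 9.31 * sqrt(1 - 0.75)
SEM = 9.31 * sqrt(0.25) = 9.31 * 0.5
SEM = 4.655

4.655


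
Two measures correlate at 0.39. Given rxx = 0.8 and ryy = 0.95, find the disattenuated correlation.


r_corrected = rxy / sqrt(rxx * ryy)
= 0.39 / sqrt(0.8 * 0.95)
= 0.39 / sqrt(0.76)
= 0.39 / 0.87178
r_corrected = 0.4474

0.4474


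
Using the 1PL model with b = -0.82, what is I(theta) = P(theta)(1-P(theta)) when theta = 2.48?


P = 1/(1+exp(-(2.48--0.82))) = 0.9644
I = P*(1-P) = 0.9644 * 0.0356
I = 0.0343

0.0343


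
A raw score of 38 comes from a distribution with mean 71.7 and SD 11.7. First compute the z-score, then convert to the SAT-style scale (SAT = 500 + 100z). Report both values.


z = (X - mean) / SD = (38 - 71.7) / 11.7
z = -33.7 / 11.7
z = -2.8803
SAT-scale = SAT = 500 + 100z
Carry z at full precision (z = -33.7 / 11.7) into the conversion:
SAT-scale = 500 + 100 * (-33.7 / 11.7) = 500 + -3370 / 11.7
SAT-scale = 500 + -288.0342
SAT-scale = 211.9658

211.9658


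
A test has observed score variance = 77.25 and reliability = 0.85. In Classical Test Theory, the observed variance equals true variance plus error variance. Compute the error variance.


var_true = rxx * var_obs = 0.85 * 77.25 = 65.6625
var_error = var_obs - var_true
var_error = 77.25 - 65.6625
var_error = 11.5875

11.5875


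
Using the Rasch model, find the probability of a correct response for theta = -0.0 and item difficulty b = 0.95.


theta - b = -0.0 - 0.95 = -0.95
exp(-(theta - b)) = exp(0.95) = 2.5857
P = 1 / (1 + 2.5857)
P = 0.2789

0.2789


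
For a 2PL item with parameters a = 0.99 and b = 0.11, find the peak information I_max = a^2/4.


For 2PL, max info at theta = b = 0.11
I_max = a^2 / 4 = 0.99^2 / 4
= 0.9801 / 4
I_max = 0.245

0.245


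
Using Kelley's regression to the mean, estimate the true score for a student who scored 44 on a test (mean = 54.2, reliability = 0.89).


T_est = rxx * X + (1 - rxx) * mean
T_est = 0.89 * 44 + 0.11 * 54.2
T_est = 39.16 + 5.962
T_est = 45.122

45.122


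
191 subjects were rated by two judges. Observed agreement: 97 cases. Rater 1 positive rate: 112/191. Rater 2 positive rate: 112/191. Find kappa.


P_o = 97/191 = 0.507853
P_e = (112*112 + 79*79) / 36481 = 0.514926
kappa = (P_o - P_e) / (1 - P_e)
kappa = (0.507853 - 0.514926) / (1 - 0.514926)
kappa = -0.0146

-0.0146


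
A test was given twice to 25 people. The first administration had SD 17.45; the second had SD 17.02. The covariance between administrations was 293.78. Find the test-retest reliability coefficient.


r = cov(X,Y) / (SD_X * SD_Y)
r = 293.78 / (17.45 * 17.02)
r = 293.78 / 296.999
r = 0.9892

0.9892


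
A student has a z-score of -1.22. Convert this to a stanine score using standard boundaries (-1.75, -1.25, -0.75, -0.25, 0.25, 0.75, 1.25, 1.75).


Stanine boundaries: [-1.75, -1.25, -0.75, -0.25, 0.25, 0.75, 1.25, 1.75]
z = -1.22
Check each boundary:
  z >= -1.75 -> could be stanine 2
  z >= -1.25 -> could be stanine 3
  z < -0.75
  z < -0.25
  z < 0.25
  z < 0.75
  z < 1.25
  z < 1.75
Highest qualifying boundary gives stanine = 3

3


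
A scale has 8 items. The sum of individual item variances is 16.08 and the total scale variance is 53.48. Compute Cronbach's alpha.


alpha = (k/(k-1)) * (1 - sum(si^2)/s_total^2)
= (8/7) * (1 - 16.08/53.48)
alpha = 0.7992

0.7992


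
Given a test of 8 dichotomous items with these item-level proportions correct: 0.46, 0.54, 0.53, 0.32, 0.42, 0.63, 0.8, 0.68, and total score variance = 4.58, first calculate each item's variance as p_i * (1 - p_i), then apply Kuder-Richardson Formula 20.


For each item, compute p_i * q_i:
  Item 1: 0.46 * 0.54 = 0.2484
  Item 2: 0.54 * 0.46 = 0.2484
  Item 3: 0.53 * 0.47 = 0.2491
  Item 4: 0.32 * 0.68 = 0.2176
  Item 5: 0.42 * 0.58 = 0.2436
  Item 6: 0.63 * 0.37 = 0.2331
  Item 7: 0.8 * 0.2 = 0.16
  Item 8: 0.68 * 0.32 = 0.2176
Sum(p_i * q_i) = 0.2484 + 0.2484 + 0.2491 + 0.2176 + 0.2436 + 0.2331 + 0.16 + 0.2176 = 1.8178
KR-20 = (k/(k-1)) * (1 - Sum(p_i*q_i) / Var_total)
= (8/7) * (1 - 1.8178/4.58)
= 1.1429 * 0.6031
KR-20 = 0.6893

0.6893


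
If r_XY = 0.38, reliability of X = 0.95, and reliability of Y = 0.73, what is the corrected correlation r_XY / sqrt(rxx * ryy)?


r_corrected = rxy / sqrt(rxx * ryy)
= 0.38 / sqrt(0.95 * 0.73)
= 0.38 / sqrt(0.6935)
= 0.38 / 0.832766
r_corrected = 0.4563

0.4563


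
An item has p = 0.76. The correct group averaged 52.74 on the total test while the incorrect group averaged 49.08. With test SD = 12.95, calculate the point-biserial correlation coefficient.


q = 1 - p = 0.24
rpb = ((M1 - M0) / SD) * sqrt(p * q)
rpb = ((52.74 - 49.08) / 12.95) * sqrt(0.76 * 0.24)
rpb = 0.1207

0.1207


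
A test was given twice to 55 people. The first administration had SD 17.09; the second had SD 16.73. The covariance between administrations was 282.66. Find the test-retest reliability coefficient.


r = cov(X,Y) / (SD_X * SD_Y)
r = 282.66 / (17.09 * 16.73)
r = 282.66 / 285.9157
r = 0.9886

0.9886


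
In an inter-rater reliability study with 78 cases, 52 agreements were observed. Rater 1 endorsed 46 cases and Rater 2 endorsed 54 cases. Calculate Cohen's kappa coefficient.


P_o = 52/78 = 0.666667
P_e = (46*54 + 32*24) / 6084 = 0.534517
kappa = (P_o - P_e) / (1 - P_e)
kappa = (0.666667 - 0.534517) / (1 - 0.534517)
kappa = 0.2839

0.2839


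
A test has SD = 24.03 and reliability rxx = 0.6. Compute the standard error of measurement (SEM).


SEM = SD * sqrt(1 - rxx)
SEM = 24.03 * sqrt(1 - 0.6)
SEM = 24.03 * sqrt(0.4) = 24.03 * 0.632456
SEM = 15.1979

15.1979


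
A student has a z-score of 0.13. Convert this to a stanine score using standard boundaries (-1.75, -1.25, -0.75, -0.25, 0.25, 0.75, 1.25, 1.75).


Stanine boundaries: [-1.75, -1.25, -0.75, -0.25, 0.25, 0.75, 1.25, 1.75]
z = 0.13
Check each boundary:
  z >= -1.75 -> could be stanine 2
  z >= -1.25 -> could be stanine 3
  z >= -0.75 -> could be stanine 4
  z >= -0.25 -> could be stanine 5
  z < 0.25
  z < 0.75
  z < 1.25
  z < 1.75
Highest qualifying boundary gives stanine = 5

5


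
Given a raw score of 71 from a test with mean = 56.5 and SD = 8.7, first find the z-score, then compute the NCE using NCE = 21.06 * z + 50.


z = (X - mean) / SD = (71 - 56.5) / 8.7
z = 14.5 / 8.7
z = 1.6667
NCE = NCE = 21.06z + 50
Carry z at full precision (z = 14.5 / 8.7) into the conversion:
NCE = 21.06 * (14.5 / 8.7) + 50 = 305.37 / 8.7 + 50
NCE = 35.1 + 50
NCE = 85.1

85.1


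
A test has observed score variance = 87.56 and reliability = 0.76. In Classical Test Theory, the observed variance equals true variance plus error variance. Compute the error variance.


var_true = rxx * var_obs = 0.76 * 87.56 = 66.5456
var_error = var_obs - var_true
var_error = 87.56 - 66.5456
var_error = 21.0144

21.0144


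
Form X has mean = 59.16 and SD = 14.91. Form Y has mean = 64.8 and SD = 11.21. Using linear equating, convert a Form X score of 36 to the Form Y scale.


slope = SD_Y / SD_X = 11.21 / 14.91 ~ 0.7518
intercept = mean_Y - slope * mean_X = 64.8 - (11.21 / 14.91) * 59.16 ~ 20.3209
Y = slope * X + intercept. To avoid rounding drift from the rounded slope/intercept, evaluate the equivalent form Y = mean_Y + SD_Y * (X - mean_X) / SD_X at full precision:
Y = 64.8 + 11.21 * (36 - 59.16) / 14.91
Y = 64.8 - 11.21 * 23.16 / 14.91
Y = 64.8 - 259.6236 / 14.91
Y = 64.8 - 17.4127
Y = 47.3873

47.3873


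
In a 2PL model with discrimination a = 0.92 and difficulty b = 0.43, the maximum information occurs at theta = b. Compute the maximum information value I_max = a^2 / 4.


For 2PL, max info at theta = b = 0.43
I_max = a^2 / 4 = 0.92^2 / 4
= 0.8464 / 4
I_max = 0.2116

0.2116


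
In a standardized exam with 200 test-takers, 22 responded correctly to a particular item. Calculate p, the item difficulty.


Item difficulty p = number correct / total examinees
p = 22 / 200
p = 0.11

0.11


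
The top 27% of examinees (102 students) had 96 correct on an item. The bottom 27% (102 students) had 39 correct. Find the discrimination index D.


p_upper = 96/102 = 0.9412
p_lower = 39/102 = 0.3824
D = 0.9412 - 0.3824 = 0.5588

0.5588


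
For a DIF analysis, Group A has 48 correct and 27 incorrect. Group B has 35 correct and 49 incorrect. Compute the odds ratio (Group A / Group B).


Odds_A = 48/27 = 1.7778
Odds_B = 35/49 = 0.7143
OR = Odds_A / Odds_B = 1.7778 / 0.7143
Exactly, OR = (48 * 49) / (27 * 35) = 2352 / 945
OR = 2.4889

2.4889


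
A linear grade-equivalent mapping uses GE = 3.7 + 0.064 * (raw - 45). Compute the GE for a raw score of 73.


raw - median = 73 - 45 = 28
slope * diff = 0.064 * 28 = 1.792
GE = 3.7 + 1.792
GE = 5.492

5.492


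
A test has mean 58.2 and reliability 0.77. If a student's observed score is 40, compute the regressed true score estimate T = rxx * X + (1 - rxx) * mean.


T_est = rxx * X + (1 - rxx) * mean
T_est = 0.77 * 40 + 0.23 * 58.2
T_est = 30.8 + 13.386
T_est = 44.186

44.186


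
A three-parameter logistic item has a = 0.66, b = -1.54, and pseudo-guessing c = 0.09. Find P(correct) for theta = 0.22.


logit = 0.66*(0.22 - -1.54) = 1.1616
P* = 1/(1 + exp(-1.1616)) = 0.7616
P = 0.09 + (1 - 0.09) * 0.7616
P = 0.7831

0.7831


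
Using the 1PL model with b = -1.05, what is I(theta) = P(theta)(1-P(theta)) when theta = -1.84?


P = 1/(1+exp(-(-1.84--1.05))) = 0.3122
I = P*(1-P) = 0.3122 * 0.6878
I = 0.2147

0.2147


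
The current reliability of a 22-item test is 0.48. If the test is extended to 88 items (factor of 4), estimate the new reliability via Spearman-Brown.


r_new = (n * rxx) / (1 + (n-1) * rxx)
r_new = (4 * 0.48) / (1 + 3 * 0.48)
r_new = 1.92 / 2.44
r_new = 0.7869

0.7869


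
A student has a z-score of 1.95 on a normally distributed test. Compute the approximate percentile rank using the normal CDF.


CDF(z) = 0.5 * (1 + erf(z/sqrt(2)))
erf(1.3789) = 0.9488
CDF = 0.9744
Percentile rank = 0.9744 * 100 = 97.44

97.44


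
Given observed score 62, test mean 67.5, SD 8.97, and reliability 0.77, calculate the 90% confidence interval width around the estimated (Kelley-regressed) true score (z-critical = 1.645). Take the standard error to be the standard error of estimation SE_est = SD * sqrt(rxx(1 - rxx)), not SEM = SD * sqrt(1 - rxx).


True score estimate = 0.77*62 + 0.23*67.5 = 63.265
SE_est = SD * sqrt(rxx * (1 - rxx)) = 8.97 * sqrt(0.77 * 0.23) = 8.97 * sqrt(0.1771) = 3.774868
CI = T_est +/- z * SE_est, so width = 2 * z * SE_est = 2 * 1.645 * 3.774868
Width = 12.4193

12.4193


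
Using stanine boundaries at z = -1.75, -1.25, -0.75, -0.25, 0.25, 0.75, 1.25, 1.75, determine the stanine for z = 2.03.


Stanine boundaries: [-1.75, -1.25, -0.75, -0.25, 0.25, 0.75, 1.25, 1.75]
z = 2.03
Check each boundary:
  z >= -1.75 -> could be stanine 2
  z >= -1.25 -> could be stanine 3
  z >= -0.75 -> could be stanine 4
  z >= -0.25 -> could be stanine 5
  z >= 0.25 -> could be stanine 6
  z >= 0.75 -> could be stanine 7
  z >= 1.25 -> could be stanine 8
  z >= 1.75 -> could be stanine 9
Highest qualifying boundary gives stanine = 9

9


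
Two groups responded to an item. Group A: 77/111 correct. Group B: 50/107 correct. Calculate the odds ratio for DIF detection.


Odds_A = 77/34 = 2.2647
Odds_B = 50/57 = 0.8772
OR = Odds_A / Odds_B = 2.2647 / 0.8772
Exactly, OR = (77 * 57) / (34 * 50) = 4389 / 1700
OR = 2.5818

2.5818


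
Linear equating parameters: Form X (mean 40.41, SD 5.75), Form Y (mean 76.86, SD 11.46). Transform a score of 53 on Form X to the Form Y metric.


slope = SD_Y / SD_X = 11.46 / 5.75 ~ 1.993
intercept = mean_Y - slope * mean_X = 76.86 - (11.46 / 5.75) * 40.41 ~ -3.6789
Y = slope * X + intercept. To avoid rounding drift from the rounded slope/intercept, evaluate the equivalent form Y = mean_Y + SD_Y * (X - mean_X) / SD_X at full precision:
Y = 76.86 + 11.46 * (53 - 40.41) / 5.75
Y = 76.86 + 11.46 * 12.59 / 5.75
Y = 76.86 + 144.2814 / 5.75
Y = 76.86 + 25.0924
Y = 101.9524

101.9524


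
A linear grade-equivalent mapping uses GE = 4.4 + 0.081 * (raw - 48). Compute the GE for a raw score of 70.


raw - median = 70 - 48 = 22
slope * diff = 0.081 * 22 = 1.782
GE = 4.4 + 1.782
GE = 6.182

6.182


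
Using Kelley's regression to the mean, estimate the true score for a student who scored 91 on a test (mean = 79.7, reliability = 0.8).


T_est = rxx * X + (1 - rxx) * mean
T_est = 0.8 * 91 + 0.2 * 79.7
T_est = 72.8 + 15.94
T_est = 88.74

88.74


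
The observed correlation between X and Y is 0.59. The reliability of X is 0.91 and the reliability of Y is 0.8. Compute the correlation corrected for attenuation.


r_corrected = rxy / sqrt(rxx * ryy)
= 0.59 / sqrt(0.91 * 0.8)
= 0.59 / sqrt(0.728)
= 0.59 / 0.853229
r_corrected = 0.6915

0.6915


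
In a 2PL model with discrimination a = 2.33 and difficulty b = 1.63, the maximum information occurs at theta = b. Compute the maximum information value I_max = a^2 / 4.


For 2PL, max info at theta = b = 1.63
I_max = a^2 / 4 = 2.33^2 / 4
= 5.4289 / 4
I_max = 1.3572

1.3572


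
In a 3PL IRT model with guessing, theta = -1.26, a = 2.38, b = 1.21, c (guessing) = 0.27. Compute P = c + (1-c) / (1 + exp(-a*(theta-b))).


logit = 2.38*(-1.26 - 1.21) = -5.8786
P* = 1/(1 + exp(--5.8786)) = 0.0028
P = 0.27 + (1 - 0.27) * 0.0028
P = 0.272

0.272


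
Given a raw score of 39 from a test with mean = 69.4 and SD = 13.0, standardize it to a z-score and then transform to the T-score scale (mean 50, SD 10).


z = (X - mean) / SD = (39 - 69.4) / 13.0
z = -30.4 / 13.0
z = -2.3385
T-score = T = 50 + 10z
Carry z at full precision (z = -30.4 / 13.0) into the conversion:
T-score = 50 + 10 * (-30.4 / 13.0) = 50 + -304 / 13.0
T-score = 50 + -23.3846
T-score = 26.6154

26.6154


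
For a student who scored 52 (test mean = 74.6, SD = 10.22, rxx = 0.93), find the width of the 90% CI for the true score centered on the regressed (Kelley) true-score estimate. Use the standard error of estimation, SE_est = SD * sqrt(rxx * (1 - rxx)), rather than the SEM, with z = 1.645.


True score estimate = 0.93*52 + 0.07*74.6 = 53.582
SE_est = SD * sqrt(rxx * (1 - rxx)) = 10.22 * sqrt(0.93 * 0.07) = 10.22 * sqrt(0.0651) = 2.607603
CI = T_est +/- z * SE_est, so width = 2 * z * SE_est = 2 * 1.645 * 2.607603
Width = 8.579

8.579


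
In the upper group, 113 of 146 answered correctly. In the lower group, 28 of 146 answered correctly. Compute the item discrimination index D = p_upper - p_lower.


p_upper = 113/146 = 0.774
p_lower = 28/146 = 0.1918
D = 0.774 - 0.1918 = 0.5822

0.5822


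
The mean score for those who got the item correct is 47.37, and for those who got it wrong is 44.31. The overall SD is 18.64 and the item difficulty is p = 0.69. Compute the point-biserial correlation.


q = 1 - p = 0.31
rpb = ((M1 - M0) / SD) * sqrt(p * q)
rpb = ((47.37 - 44.31) / 18.64) * sqrt(0.69 * 0.31)
rpb = 0.0759

0.0759


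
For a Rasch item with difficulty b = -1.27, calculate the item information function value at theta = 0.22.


P = 1/(1+exp(-(0.22--1.27))) = 0.8161
I = P*(1-P) = 0.8161 * 0.1839
I = 0.1501

0.1501


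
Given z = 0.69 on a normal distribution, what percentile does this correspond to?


CDF(z) = 0.5 * (1 + erf(z/sqrt(2)))
erf(0.4879) = 0.5098
CDF = 0.7549
Percentile rank = 0.7549 * 100 = 75.49

75.49


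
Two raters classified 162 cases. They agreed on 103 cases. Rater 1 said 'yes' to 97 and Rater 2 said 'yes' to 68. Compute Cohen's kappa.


P_o = 103/162 = 0.635802
P_e = (97*68 + 65*94) / 26244 = 0.484149
kappa = (P_o - P_e) / (1 - P_e)
kappa = (0.635802 - 0.484149) / (1 - 0.484149)
kappa = 0.294

0.294


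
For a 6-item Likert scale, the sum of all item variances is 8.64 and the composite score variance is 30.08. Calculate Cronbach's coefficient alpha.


alpha = (k/(k-1)) * (1 - sum(si^2)/s_total^2)
= (6/5) * (1 - 8.64/30.08)
alpha = 0.8553

0.8553


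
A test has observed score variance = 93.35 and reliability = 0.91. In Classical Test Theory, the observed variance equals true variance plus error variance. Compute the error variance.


var_true = rxx * var_obs = 0.91 * 93.35 = 84.9485
var_error = var_obs - var_true
var_error = 93.35 - 84.9485
var_error = 8.4015

8.4015


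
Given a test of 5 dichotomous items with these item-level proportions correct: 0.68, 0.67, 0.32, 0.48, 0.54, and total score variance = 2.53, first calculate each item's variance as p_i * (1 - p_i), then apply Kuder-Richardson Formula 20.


For each item, compute p_i * q_i:
  Item 1: 0.68 * 0.32 = 0.2176
  Item 2: 0.67 * 0.33 = 0.2211
  Item 3: 0.32 * 0.68 = 0.2176
  Item 4: 0.48 * 0.52 = 0.2496
  Item 5: 0.54 * 0.46 = 0.2484
Sum(p_i * q_i) = 0.2176 + 0.2211 + 0.2176 + 0.2496 + 0.2484 = 1.1543
KR-20 = (k/(k-1)) * (1 - Sum(p_i*q_i) / Var_total)
= (5/4) * (1 - 1.1543/2.53)
= 1.25 * 0.5438
KR-20 = 0.6797

0.6797


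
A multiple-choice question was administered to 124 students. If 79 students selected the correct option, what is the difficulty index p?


Item difficulty p = number correct / total examinees
p = 79 / 124
p = 0.6371

0.6371


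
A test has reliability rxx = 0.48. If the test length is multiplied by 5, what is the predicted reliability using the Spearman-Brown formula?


r_new = (n * rxx) / (1 + (n-1) * rxx)
r_new = (5 * 0.48) / (1 + 4 * 0.48)
r_new = 2.4 / 2.92
r_new = 0.8219

0.8219


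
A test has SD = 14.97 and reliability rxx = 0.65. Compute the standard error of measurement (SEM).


SEM = SD * sqrt(1 - rxx)
SEM = 14.97 * sqrt(1 - 0.65)
SEM = 14.97 * sqrt(0.35) = 14.97 * 0.591608
SEM = 8.8564

8.8564


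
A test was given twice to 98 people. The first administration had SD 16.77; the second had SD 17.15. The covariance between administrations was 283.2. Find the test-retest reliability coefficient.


r = cov(X,Y) / (SD_X * SD_Y)
r = 283.2 / (16.77 * 17.15)
r = 283.2 / 287.6055
r = 0.9847

0.9847
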